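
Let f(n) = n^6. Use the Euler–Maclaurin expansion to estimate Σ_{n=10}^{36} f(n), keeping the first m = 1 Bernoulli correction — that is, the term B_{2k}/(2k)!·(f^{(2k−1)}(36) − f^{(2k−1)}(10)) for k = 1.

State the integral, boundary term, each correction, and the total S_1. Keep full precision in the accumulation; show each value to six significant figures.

S_1 ≈ 1.23125e+10

The integral term ∫_10^36 x^6 dx = 1.11935e+10.
Endpoint term: (f(10) + f(36))/2 = (1.00000e+06 + 2.17678e+09)/2 = 1.08889e+09.
So far: 1.22823e+10.
k=1: B_{2}/(2)! × [f^{(1)}(36) − f^{(1)}(10)] = 1/12 × (3.62797e+08 − 600000) = 3.01831e+07.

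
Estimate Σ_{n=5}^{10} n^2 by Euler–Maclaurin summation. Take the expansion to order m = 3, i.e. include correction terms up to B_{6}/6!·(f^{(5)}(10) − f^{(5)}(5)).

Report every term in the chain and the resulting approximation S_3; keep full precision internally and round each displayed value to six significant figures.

The integral term ∫_5^10 x^2 dx = 291.667.
Boundary: ½(f(5) + f(10)) = ½(25.0000 + 100.000) = 62.5000.
Integral + boundary = 354.167.
k=1: B_{2}/(2)! × [f^{(1)}(10) − f^{(1)}(5)] = 1/12 × (20.0000 − 10.0000) = 0.833333.
After k=1: 355.000.
k=2: B_{4}/(4)! × [f^{(3)}(10) − f^{(3)}(5)] = −1/720 × (0.00000 − 0.00000) = 0.00000.
After k=2: 355.000.
k=3: B_{6}/(6)! × [f^{(5)}(10) − f^{(5)}(5)] = 1/30240 × (0.00000 − 0.00000) = 0.00000.

S_3 ≈ 355.000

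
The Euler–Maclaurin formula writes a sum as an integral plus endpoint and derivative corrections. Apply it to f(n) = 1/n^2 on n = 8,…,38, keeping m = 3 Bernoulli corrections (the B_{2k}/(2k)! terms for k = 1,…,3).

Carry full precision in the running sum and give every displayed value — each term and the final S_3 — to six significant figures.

Integral: ∫_8^38 1/x^2 dx = 0.0986842.
Boundary: ½(f(8) + f(38)) = ½(0.0156250 + 0.000692521) = 0.00815876.
Running total after boundary: 0.106843.
Order-1 term: 1/12 · (-3.64485e-05 − (-0.00390625)) = 0.000322483.
After k=1: 0.107165.
Order-2 term: −1/720 · (-3.02896e-07 − (-0.000732422)) = -1.01683e-06.
After k=2: 0.107164.
Order-3 term: 1/30240 · (-6.29285e-09 − (-0.000343323)) = 1.13531e-08.

S_3 ≈ 0.107164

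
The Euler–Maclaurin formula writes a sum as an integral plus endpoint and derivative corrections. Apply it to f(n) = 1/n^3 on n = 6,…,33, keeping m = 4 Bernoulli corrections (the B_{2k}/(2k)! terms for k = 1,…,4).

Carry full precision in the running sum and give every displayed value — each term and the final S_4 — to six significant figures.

S_4 ≈ 0.0159494

Integral: ∫_6^33 1/x^3 dx = 0.0134298.
Endpoint term: (f(6) + f(33))/2 = (0.00462963 + 2.78265e-05)/2 = 0.00232873.
So far: 0.0157585.
Correction k=1: B_{2}/2! · (f^{(1)}(33) − f^{(1)}(6)) = 1/12 · (-2.52968e-06 − (-0.00231481)) = 0.000192690.
Running total after k=1: 0.0159512.
Correction k=2: B_{4}/4! · (f^{(3)}(33) − f^{(3)}(6)) = −1/720 · (-4.64588e-08 − (-0.00128601)) = -1.78606e-06.
Running total after k=2: 0.0159494.
Correction k=3: B_{6}/6! · (f^{(5)}(33) − f^{(5)}(6)) = 1/30240 · (-1.79180e-09 − (-0.00150034)) = 4.96145e-08.
Running total after k=3: 0.0159494.
Correction k=4: B_{8}/8! · (f^{(7)}(33) − f^{(7)}(6)) = −1/1209600 · (-1.18466e-10 − (-0.00300069)) = -2.48073e-09.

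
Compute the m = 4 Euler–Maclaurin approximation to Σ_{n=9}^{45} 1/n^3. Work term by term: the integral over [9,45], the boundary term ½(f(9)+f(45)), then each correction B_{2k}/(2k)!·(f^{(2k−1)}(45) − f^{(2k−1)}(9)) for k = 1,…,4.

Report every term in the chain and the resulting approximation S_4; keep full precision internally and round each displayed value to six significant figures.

S_4 ≈ 0.00665517

Integral: ∫_9^45 1/x^3 dx = 0.00592593.
Endpoint term: (f(9) + f(45))/2 = (0.00137174 + 1.09739e-05)/2 = 0.000691358.
So far: 0.00661728.
Correction k=1: B_{2}/2! · (f^{(1)}(45) − f^{(1)}(9)) = 1/12 · (-7.31596e-07 − (-0.000457247)) = 3.80430e-05.
After k=1: 0.00665533.
Correction k=2: B_{4}/4! · (f^{(3)}(45) − f^{(3)}(9)) = −1/720 · (-7.22564e-09 − (-0.000112901)) = -1.56796e-07.
After k=2: 0.00665517.
Correction k=3: B_{6}/6! · (f^{(5)}(45) − f^{(5)}(9)) = 1/30240 · (-1.49865e-10 − (-5.85410e-05)) = 1.93588e-09.
After k=3: 0.00665517.
Correction k=4: B_{8}/8! · (f^{(7)}(45) − f^{(7)}(9)) = −1/1209600 · (-5.32854e-12 − (-5.20365e-05)) = -4.30196e-11.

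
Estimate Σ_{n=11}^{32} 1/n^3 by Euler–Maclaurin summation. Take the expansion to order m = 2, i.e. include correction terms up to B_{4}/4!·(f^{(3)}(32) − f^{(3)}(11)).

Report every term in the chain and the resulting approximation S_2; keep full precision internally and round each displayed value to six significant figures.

Integral: ∫_11^32 1/x^3 dx = 0.00364395.
Endpoint term: (f(11) + f(32))/2 = (0.000751315 + 3.05176e-05)/2 = 0.000390916.
Running total after boundary: 0.00403487.
Order-1 term: 1/12 · (-2.86102e-06 − (-0.000204904)) = 1.68369e-05.
Partial sum through k=1: 0.00405170.
Order-2 term: −1/720 · (-5.58794e-08 − (-3.38684e-05)) = -4.69619e-08.

S_2 ≈ 0.00405166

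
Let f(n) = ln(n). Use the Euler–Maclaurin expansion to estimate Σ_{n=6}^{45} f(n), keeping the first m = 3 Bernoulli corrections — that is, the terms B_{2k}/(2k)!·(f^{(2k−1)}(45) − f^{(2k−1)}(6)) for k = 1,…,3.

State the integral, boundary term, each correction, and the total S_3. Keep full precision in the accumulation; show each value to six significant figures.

S_3 ≈ 124.336

The integral term ∫_6^45 ln(x) dx = 121.549.
Boundary: ½(f(6) + f(45)) = ½(1.79176 + 3.80666) = 2.79921.
So far: 124.348.
k=1: B_{2}/(2)! × [f^{(1)}(45) − f^{(1)}(6)] = 1/12 × (0.0222222 − 0.166667) = -0.0120370.
After k=1: 124.336.
k=2: B_{4}/(4)! × [f^{(3)}(45) − f^{(3)}(6)] = −1/720 × (2.19479e-05 − 0.00925926) = 1.28296e-05.
After k=2: 124.336.
k=3: B_{6}/(6)! × [f^{(5)}(45) − f^{(5)}(6)] = 1/30240 × (1.30061e-07 − 0.00308642) = -1.02060e-07.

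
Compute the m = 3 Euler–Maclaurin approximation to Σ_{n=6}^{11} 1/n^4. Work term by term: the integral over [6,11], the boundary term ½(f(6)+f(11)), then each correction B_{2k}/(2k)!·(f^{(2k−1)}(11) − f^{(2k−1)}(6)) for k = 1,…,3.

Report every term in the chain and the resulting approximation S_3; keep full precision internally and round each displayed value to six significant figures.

S_3 ≈ 0.00175296

The integral term ∫_6^11 1/x^4 dx = 0.00129277.
Endpoint term: (f(6) + f(11))/2 = (0.000771605 + 6.83013e-05)/2 = 0.000419953.
Running total after boundary: 0.00171272.
Order-1 term: 1/12 · (-2.48369e-05 − (-0.000514403)) = 4.07972e-05.
Running total after k=1: 0.00175352.
Order-2 term: −1/720 · (-6.15790e-06 − (-0.000428669)) = -5.86822e-07.
Running total after k=2: 0.00175294.
Order-3 term: 1/30240 · (-2.84994e-06 − (-0.000666819)) = 2.19567e-08.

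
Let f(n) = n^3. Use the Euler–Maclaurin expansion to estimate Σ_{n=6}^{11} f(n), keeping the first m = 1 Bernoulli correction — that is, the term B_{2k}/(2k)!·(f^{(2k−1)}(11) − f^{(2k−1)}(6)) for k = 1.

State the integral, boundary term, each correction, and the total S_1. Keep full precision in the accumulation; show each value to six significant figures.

Integral: ∫_6^11 x^3 dx = 3336.25.
Boundary: ½(f(6) + f(11)) = ½(216.000 + 1331.00) = 773.500.
So far: 4109.75.
k=1: B_{2}/(2)! × [f^{(1)}(11) − f^{(1)}(6)] = 1/12 × (363.000 − 108.000) = 21.2500.

S_1 ≈ 4131.00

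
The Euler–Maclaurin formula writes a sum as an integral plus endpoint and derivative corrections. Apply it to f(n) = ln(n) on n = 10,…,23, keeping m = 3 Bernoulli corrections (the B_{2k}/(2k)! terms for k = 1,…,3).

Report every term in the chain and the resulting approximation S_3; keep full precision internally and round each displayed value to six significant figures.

S_3 ≈ 38.8048

Integral: ∫_10^23 ln(x) dx = 36.0905.
Boundary: ½(f(10) + f(23)) = ½(2.30259 + 3.13549) = 2.71904.
So far: 38.8096.
k=1: B_{2}/(2)! × [f^{(1)}(23) − f^{(1)}(10)] = 1/12 × (0.0434783 − 0.100000) = -0.00471014.
Running total after k=1: 38.8048.
k=2: B_{4}/(4)! × [f^{(3)}(23) − f^{(3)}(10)] = −1/720 × (0.000164379 − 0.00200000) = 2.54947e-06.
Running total after k=2: 38.8048.
k=3: B_{6}/(6)! × [f^{(5)}(23) − f^{(5)}(10)] = 1/30240 × (3.72883e-06 − 0.000240000) = -7.81320e-09.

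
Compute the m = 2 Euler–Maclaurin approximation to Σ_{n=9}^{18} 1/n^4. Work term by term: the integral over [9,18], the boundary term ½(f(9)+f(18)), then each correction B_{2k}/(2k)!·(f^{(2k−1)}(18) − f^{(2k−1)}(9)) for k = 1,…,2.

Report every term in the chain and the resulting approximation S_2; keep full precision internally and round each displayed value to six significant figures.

The integral term ∫_9^18 1/x^4 dx = 0.000400091.
Endpoint term: (f(9) + f(18))/2 = (0.000152416 + 9.52599e-06)/2 = 8.09709e-05.
So far: 0.000481062.
Order-1 term: 1/12 · (-2.11689e-06 − (-6.77404e-05)) = 5.46862e-06.
Running total after k=1: 0.000486531.
Order-2 term: −1/720 · (-1.96008e-07 − (-2.50890e-05)) = -3.45736e-08.

S_2 ≈ 0.000486496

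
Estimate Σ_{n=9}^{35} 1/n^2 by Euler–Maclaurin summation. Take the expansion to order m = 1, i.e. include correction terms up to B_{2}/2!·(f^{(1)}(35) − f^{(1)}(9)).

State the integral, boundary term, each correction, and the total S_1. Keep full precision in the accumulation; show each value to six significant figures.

∫_9^35 1/x^2 dx evaluates to 0.0825397.
½[f(9) + f(35)] = ½[0.0123457 + 0.000816327] = 0.00658100.
So far: 0.0891207.
Order-1 term: 1/12 · (-4.66472e-05 − (-0.00274348)) = 0.000224736.

S_1 ≈ 0.0893454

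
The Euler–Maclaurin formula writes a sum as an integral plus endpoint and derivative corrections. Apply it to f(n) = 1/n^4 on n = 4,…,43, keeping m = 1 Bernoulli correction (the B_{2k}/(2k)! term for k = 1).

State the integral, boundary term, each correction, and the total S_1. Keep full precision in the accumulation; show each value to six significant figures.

The integral term ∫_4^43 1/x^4 dx = 0.00520414.
½[f(4) + f(43)] = ½[0.00390625 + 2.92500e-07] = 0.00195327.
So far: 0.00715741.
Order-1 term: 1/12 · (-2.72093e-08 − (-0.00390625)) = 0.000325519.

S_1 ≈ 0.00748293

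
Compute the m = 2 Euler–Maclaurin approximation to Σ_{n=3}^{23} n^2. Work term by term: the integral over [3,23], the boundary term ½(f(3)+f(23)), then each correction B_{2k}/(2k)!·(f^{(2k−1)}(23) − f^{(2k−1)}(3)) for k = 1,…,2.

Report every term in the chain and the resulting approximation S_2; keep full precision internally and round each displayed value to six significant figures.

S_2 ≈ 4319.00

Integral: ∫_3^23 x^2 dx = 4046.67.
Boundary: ½(f(3) + f(23)) = ½(9.00000 + 529.000) = 269.000.
Running total after boundary: 4315.67.
k=1: B_{2}/(2)! × [f^{(1)}(23) − f^{(1)}(3)] = 1/12 × (46.0000 − 6.00000) = 3.33333.
Running total after k=1: 4319.00.
k=2: B_{4}/(4)! × [f^{(3)}(23) − f^{(3)}(3)] = −1/720 × (0.00000 − 0.00000) = 0.00000.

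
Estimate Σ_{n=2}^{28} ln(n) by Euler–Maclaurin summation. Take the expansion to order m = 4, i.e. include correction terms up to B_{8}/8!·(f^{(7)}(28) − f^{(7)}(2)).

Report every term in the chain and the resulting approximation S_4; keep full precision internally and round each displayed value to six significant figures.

The integral term ∫_2^28 ln(x) dx = 65.9154.
½[f(2) + f(28)] = ½[0.693147 + 3.33220] = 2.01268.
Running total after boundary: 67.9281.
k=1: B_{2}/(2)! × [f^{(1)}(28) − f^{(1)}(2)] = 1/12 × (0.0357143 − 0.500000) = -0.0386905.
Partial sum through k=1: 67.8894.
k=2: B_{4}/(4)! × [f^{(3)}(28) − f^{(3)}(2)] = −1/720 × (9.11079e-05 − 0.250000) = 0.000347096.
Partial sum through k=2: 67.8898.
k=3: B_{6}/(6)! × [f^{(5)}(28) − f^{(5)}(2)] = 1/30240 × (1.39451e-06 − 0.750000) = -2.48015e-05.
Partial sum through k=3: 67.8897.
k=4: B_{8}/(8)! × [f^{(7)}(28) − f^{(7)}(2)] = −1/1209600 × (5.33613e-08 − 5.62500) = 4.65030e-06.

S_4 ≈ 67.8897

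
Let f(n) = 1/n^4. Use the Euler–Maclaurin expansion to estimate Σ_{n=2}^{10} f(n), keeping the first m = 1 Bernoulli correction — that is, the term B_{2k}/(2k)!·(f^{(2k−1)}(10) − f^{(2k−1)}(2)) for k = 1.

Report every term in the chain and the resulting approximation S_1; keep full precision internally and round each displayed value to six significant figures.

S_1 ≈ 0.0830467

∫_2^10 1/x^4 dx evaluates to 0.0413333.
Boundary: ½(f(2) + f(10)) = ½(0.0625000 + 0.000100000) = 0.0313000.
Running total after boundary: 0.0726333.
k=1: B_{2}/(2)! × [f^{(1)}(10) − f^{(1)}(2)] = 1/12 × (-4.00000e-05 − (-0.125000)) = 0.0104133.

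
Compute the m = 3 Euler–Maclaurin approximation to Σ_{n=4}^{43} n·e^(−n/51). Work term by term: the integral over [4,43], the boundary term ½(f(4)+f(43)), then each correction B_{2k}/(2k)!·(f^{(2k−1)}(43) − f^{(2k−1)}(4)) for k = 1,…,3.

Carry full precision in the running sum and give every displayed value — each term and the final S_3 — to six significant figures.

Integral: ∫_4^43 x·e^(−x/51) dx = 530.269.
½[f(4) + f(43)] = ½[3.69826 + 18.5054] = 11.1018.
So far: 541.371.
Order-1 term: 1/12 · (0.0675072 − 0.852051) = -0.0653786.
Running total after k=1: 541.305.
Order-2 term: −1/720 · (0.000356872 − 0.00103852) = 9.46729e-07.
Running total after k=2: 541.305.
Order-3 term: 1/30240 · (2.64433e-07 − 6.72606e-07) = -1.34978e-11.

S_3 ≈ 541.305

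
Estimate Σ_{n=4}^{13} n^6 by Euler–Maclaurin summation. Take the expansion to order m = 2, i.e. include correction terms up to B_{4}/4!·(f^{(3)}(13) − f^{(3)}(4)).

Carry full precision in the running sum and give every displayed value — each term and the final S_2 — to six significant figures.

S_2 ≈ 1.15620e+07

Integral: ∫_4^13 x^6 dx = 8.96173e+06.
Boundary: ½(f(4) + f(13)) = ½(4096.00 + 4.82681e+06) = 2.41545e+06.
Integral + boundary = 1.13772e+07.
Correction k=1: B_{2}/2! · (f^{(1)}(13) − f^{(1)}(4)) = 1/12 · (2.22776e+06 − 6144.00) = 185134.
After k=1: 1.15623e+07.
Correction k=2: B_{4}/4! · (f^{(3)}(13) − f^{(3)}(4)) = −1/720 · (263640 − 7680.00) = -355.500.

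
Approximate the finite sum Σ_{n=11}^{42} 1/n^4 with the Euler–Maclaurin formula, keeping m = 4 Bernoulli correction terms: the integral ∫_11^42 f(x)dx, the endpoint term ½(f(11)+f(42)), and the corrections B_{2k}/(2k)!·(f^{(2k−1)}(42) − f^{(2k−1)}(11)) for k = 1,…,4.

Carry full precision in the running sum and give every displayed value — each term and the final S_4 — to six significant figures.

S_4 ≈ 0.000282309

∫_11^42 1/x^4 dx evaluates to 0.000245939.
½[f(11) + f(42)] = ½[6.83013e-05 + 3.21368e-07] = 3.43114e-05.
So far: 0.000280250.
Correction k=1: B_{2}/2! · (f^{(1)}(42) − f^{(1)}(11)) = 1/12 · (-3.06065e-08 − (-2.48369e-05)) = 2.06719e-06.
After k=1: 0.000282318.
Correction k=2: B_{4}/4! · (f^{(3)}(42) − f^{(3)}(11)) = −1/720 · (-5.20519e-10 − (-6.15790e-06)) = -8.55191e-09.
After k=2: 0.000282309.
Correction k=3: B_{6}/6! · (f^{(5)}(42) − f^{(5)}(11)) = 1/30240 · (-1.65244e-11 − (-2.84994e-06)) = 9.42434e-11.
After k=3: 0.000282309.
Correction k=4: B_{8}/8! · (f^{(7)}(42) − f^{(7)}(11)) = −1/1209600 · (-8.43082e-13 − (-2.11979e-06)) = -1.75247e-12.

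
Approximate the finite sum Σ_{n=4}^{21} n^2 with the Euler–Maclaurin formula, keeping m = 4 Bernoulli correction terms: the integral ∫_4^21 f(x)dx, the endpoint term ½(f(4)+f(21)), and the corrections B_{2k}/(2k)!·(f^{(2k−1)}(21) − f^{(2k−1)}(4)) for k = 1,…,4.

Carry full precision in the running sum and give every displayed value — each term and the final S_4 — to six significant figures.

S_4 ≈ 3297.00

Integral: ∫_4^21 x^2 dx = 3065.67.
½[f(4) + f(21)] = ½[16.0000 + 441.000] = 228.500.
Running total after boundary: 3294.17.
Order-1 term: 1/12 · (42.0000 − 8.00000) = 2.83333.
Running total after k=1: 3297.00.
Order-2 term: −1/720 · (0.00000 − 0.00000) = 0.00000.
Running total after k=2: 3297.00.
Order-3 term: 1/30240 · (0.00000 − 0.00000) = 0.00000.
Running total after k=3: 3297.00.
Order-4 term: −1/1209600 · (0.00000 − 0.00000) = 0.00000.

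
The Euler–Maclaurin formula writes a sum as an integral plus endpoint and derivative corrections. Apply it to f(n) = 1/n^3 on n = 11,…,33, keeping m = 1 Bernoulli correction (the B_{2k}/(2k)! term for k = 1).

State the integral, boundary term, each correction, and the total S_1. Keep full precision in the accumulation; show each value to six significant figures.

The integral term ∫_11^33 1/x^3 dx = 0.00367309.
½[f(11) + f(33)] = ½[0.000751315 + 2.78265e-05] = 0.000389571.
So far: 0.00406267.
k=1: B_{2}/(2)! × [f^{(1)}(33) − f^{(1)}(11)] = 1/12 × (-2.52968e-06 − (-0.000204904)) = 1.68645e-05.

S_1 ≈ 0.00407953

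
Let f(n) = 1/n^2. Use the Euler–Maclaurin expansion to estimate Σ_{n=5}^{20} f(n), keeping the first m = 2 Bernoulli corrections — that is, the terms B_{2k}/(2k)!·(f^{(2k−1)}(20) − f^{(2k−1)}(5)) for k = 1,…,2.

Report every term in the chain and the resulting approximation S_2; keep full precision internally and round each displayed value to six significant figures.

S_2 ≈ 0.172552

The integral term ∫_5^20 1/x^2 dx = 0.150000.
Boundary: ½(f(5) + f(20)) = ½(0.0400000 + 0.00250000) = 0.0212500.
Integral + boundary = 0.171250.
Correction k=1: B_{2}/2! · (f^{(1)}(20) − f^{(1)}(5)) = 1/12 · (-0.000250000 − (-0.0160000)) = 0.00131250.
After k=1: 0.172562.
Correction k=2: B_{4}/4! · (f^{(3)}(20) − f^{(3)}(5)) = −1/720 · (-7.50000e-06 − (-0.00768000)) = -1.06562e-05.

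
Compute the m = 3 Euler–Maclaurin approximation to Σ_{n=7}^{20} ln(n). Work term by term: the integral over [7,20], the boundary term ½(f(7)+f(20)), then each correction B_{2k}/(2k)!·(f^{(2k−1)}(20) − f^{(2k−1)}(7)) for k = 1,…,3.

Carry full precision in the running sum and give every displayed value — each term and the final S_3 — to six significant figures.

The integral term ∫_7^20 ln(x) dx = 33.2933.
½[f(7) + f(20)] = ½[1.94591 + 2.99573] = 2.47082.
So far: 35.7641.
k=1: B_{2}/(2)! × [f^{(1)}(20) − f^{(1)}(7)] = 1/12 × (0.0500000 − 0.142857) = -0.00773810.
After k=1: 35.7564.
k=2: B_{4}/(4)! × [f^{(3)}(20) − f^{(3)}(7)] = −1/720 × (0.000250000 − 0.00583090) = 7.75126e-06.
After k=2: 35.7564.
k=3: B_{6}/(6)! × [f^{(5)}(20) − f^{(5)}(7)] = 1/30240 × (7.50000e-06 − 0.00142798) = -4.69734e-08.

S_3 ≈ 35.7564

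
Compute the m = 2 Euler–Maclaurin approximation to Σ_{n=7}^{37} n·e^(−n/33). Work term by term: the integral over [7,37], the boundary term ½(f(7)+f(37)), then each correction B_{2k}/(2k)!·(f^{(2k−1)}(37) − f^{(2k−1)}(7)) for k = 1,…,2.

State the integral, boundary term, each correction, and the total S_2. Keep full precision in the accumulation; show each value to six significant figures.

∫_7^37 x·e^(−x/33) dx evaluates to 314.911.
½[f(7) + f(37)] = ½[5.66207 + 12.0577] = 8.85990.
So far: 323.771.
k=1: B_{2}/(2)! × [f^{(1)}(37) − f^{(1)}(7)] = 1/12 × (-0.0395012 − 0.637289) = -0.0563992.
Partial sum through k=1: 323.714.
k=2: B_{4}/(4)! × [f^{(3)}(37) − f^{(3)}(7)] = −1/720 × (0.000562230 − 0.00207073) = 2.09514e-06.

S_2 ≈ 323.714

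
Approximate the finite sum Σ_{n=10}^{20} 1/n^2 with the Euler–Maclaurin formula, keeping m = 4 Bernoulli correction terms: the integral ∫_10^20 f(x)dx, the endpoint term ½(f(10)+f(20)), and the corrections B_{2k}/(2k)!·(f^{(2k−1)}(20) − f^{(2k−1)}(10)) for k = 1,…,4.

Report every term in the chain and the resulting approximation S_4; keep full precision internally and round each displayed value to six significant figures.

S_4 ≈ 0.0563955

The integral term ∫_10^20 1/x^2 dx = 0.0500000.
Boundary: ½(f(10) + f(20)) = ½(0.0100000 + 0.00250000) = 0.00625000.
So far: 0.0562500.
Correction k=1: B_{2}/2! · (f^{(1)}(20) − f^{(1)}(10)) = 1/12 · (-0.000250000 − (-0.00200000)) = 0.000145833.
Running total after k=1: 0.0563958.
Correction k=2: B_{4}/4! · (f^{(3)}(20) − f^{(3)}(10)) = −1/720 · (-7.50000e-06 − (-0.000240000)) = -3.22917e-07.
Running total after k=2: 0.0563955.
Correction k=3: B_{6}/6! · (f^{(5)}(20) − f^{(5)}(10)) = 1/30240 · (-5.62500e-07 − (-7.20000e-05)) = 2.36235e-09.
Running total after k=3: 0.0563955.
Correction k=4: B_{8}/8! · (f^{(7)}(20) − f^{(7)}(10)) = −1/1209600 · (-7.87500e-08 − (-4.03200e-05)) = -3.32682e-11.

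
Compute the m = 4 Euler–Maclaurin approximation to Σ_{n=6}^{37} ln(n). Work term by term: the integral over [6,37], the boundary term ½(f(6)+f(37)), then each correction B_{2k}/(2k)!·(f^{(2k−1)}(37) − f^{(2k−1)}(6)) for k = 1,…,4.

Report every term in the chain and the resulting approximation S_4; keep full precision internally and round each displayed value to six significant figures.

S_4 ≈ 94.5431

The integral term ∫_6^37 ln(x) dx = 91.8534.
Endpoint term: (f(6) + f(37))/2 = (1.79176 + 3.61092)/2 = 2.70134.
So far: 94.5547.
Correction k=1: B_{2}/2! · (f^{(1)}(37) − f^{(1)}(6)) = 1/12 · (0.0270270 − 0.166667) = -0.0116366.
After k=1: 94.5431.
Correction k=2: B_{4}/4! · (f^{(3)}(37) − f^{(3)}(6)) = −1/720 · (3.94843e-05 − 0.00925926) = 1.28052e-05.
After k=2: 94.5431.
Correction k=3: B_{6}/6! · (f^{(5)}(37) − f^{(5)}(6)) = 1/30240 · (3.46101e-07 − 0.00308642) = -1.02053e-07.
After k=3: 94.5431.
Correction k=4: B_{8}/8! · (f^{(7)}(37) − f^{(7)}(6)) = −1/1209600 · (7.58439e-09 − 0.00257202) = 2.12633e-09.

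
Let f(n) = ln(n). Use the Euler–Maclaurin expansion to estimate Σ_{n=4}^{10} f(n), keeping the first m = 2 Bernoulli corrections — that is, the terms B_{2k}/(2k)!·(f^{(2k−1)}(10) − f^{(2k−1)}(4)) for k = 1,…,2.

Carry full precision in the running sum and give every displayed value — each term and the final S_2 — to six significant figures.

S_2 ≈ 13.3127

∫_4^10 ln(x) dx evaluates to 11.4807.
Boundary: ½(f(4) + f(10)) = ½(1.38629 + 2.30259) = 1.84444.
Running total after boundary: 13.3251.
k=1: B_{2}/(2)! × [f^{(1)}(10) − f^{(1)}(4)] = 1/12 × (0.100000 − 0.250000) = -0.0125000.
Partial sum through k=1: 13.3126.
k=2: B_{4}/(4)! × [f^{(3)}(10) − f^{(3)}(4)] = −1/720 × (0.00200000 − 0.0312500) = 4.06250e-05.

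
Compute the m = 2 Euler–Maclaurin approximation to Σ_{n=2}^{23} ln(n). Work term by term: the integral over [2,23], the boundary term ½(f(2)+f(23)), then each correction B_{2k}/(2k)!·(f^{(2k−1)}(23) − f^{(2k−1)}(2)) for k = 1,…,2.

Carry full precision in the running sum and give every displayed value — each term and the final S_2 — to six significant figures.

∫_2^23 ln(x) dx evaluates to 49.7301.
½[f(2) + f(23)] = ½[0.693147 + 3.13549] = 1.91432.
Running total after boundary: 51.6444.
Order-1 term: 1/12 · (0.0434783 − 0.500000) = -0.0380435.
After k=1: 51.6063.
Order-2 term: −1/720 · (0.000164379 − 0.250000) = 0.000346994.

S_2 ≈ 51.6067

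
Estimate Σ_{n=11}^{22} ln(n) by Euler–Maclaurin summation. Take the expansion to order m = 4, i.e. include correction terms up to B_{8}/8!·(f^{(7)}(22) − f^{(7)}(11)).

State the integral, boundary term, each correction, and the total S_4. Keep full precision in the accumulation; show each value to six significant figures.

Integral: ∫_11^22 ln(x) dx = 30.6261.
½[f(11) + f(22)] = ½[2.39790 + 3.09104] = 2.74447.
Integral + boundary = 33.3706.
k=1: B_{2}/(2)! × [f^{(1)}(22) − f^{(1)}(11)] = 1/12 × (0.0454545 − 0.0909091) = -0.00378788.
Running total after k=1: 33.3668.
k=2: B_{4}/(4)! × [f^{(3)}(22) − f^{(3)}(11)] = −1/720 × (0.000187829 − 0.00150263) = 1.82611e-06.
Running total after k=2: 33.3668.
k=3: B_{6}/(6)! × [f^{(5)}(22) − f^{(5)}(11)] = 1/30240 × (4.65691e-06 − 0.000149021) = -4.77395e-09.
Running total after k=3: 33.3668.
k=4: B_{8}/(8)! × [f^{(7)}(22) − f^{(7)}(11)] = −1/1209600 × (2.88651e-07 − 3.69474e-05) = 3.03065e-11.

S_4 ≈ 33.3668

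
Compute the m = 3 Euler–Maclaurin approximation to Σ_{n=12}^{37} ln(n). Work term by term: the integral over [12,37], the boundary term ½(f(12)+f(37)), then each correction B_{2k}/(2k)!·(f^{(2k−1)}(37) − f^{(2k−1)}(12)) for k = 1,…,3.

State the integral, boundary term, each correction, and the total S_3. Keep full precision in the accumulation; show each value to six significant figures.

∫_12^37 ln(x) dx evaluates to 78.7851.
Boundary: ½(f(12) + f(37)) = ½(2.48491 + 3.61092) = 3.04791.
So far: 81.8330.
k=1: B_{2}/(2)! × [f^{(1)}(37) − f^{(1)}(12)] = 1/12 × (0.0270270 − 0.0833333) = -0.00469219.
Running total after k=1: 81.8283.
k=2: B_{4}/(4)! × [f^{(3)}(37) − f^{(3)}(12)] = −1/720 × (3.94843e-05 − 0.00115741) = 1.55267e-06.
Running total after k=2: 81.8283.
k=3: B_{6}/(6)! × [f^{(5)}(37) − f^{(5)}(12)] = 1/30240 × (3.46101e-07 − 9.64506e-05) = -3.17806e-09.

S_3 ≈ 81.8283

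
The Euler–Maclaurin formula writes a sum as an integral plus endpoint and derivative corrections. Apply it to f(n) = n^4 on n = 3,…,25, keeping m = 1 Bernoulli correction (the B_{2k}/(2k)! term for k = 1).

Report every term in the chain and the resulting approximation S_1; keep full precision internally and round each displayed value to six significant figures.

S_1 ≈ 2.15363e+06

The integral term ∫_3^25 x^4 dx = 1.95308e+06.
½[f(3) + f(25)] = ½[81.0000 + 390625] = 195353.
Integral + boundary = 2.14843e+06.
Correction k=1: B_{2}/2! · (f^{(1)}(25) − f^{(1)}(3)) = 1/12 · (62500.0 − 108.000) = 5199.33.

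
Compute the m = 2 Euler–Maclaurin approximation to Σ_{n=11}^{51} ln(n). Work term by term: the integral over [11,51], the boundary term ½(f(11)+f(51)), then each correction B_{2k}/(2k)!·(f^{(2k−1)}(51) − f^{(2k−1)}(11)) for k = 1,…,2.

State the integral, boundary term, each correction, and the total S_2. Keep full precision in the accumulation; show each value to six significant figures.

The integral term ∫_11^51 ln(x) dx = 134.146.
Boundary: ½(f(11) + f(51)) = ½(2.39790 + 3.93183) = 3.16486.
So far: 137.311.
Correction k=1: B_{2}/2! · (f^{(1)}(51) − f^{(1)}(11)) = 1/12 · (0.0196078 − 0.0909091) = -0.00594177.
Running total after k=1: 137.305.
Correction k=2: B_{4}/4! · (f^{(3)}(51) − f^{(3)}(11)) = −1/720 · (1.50772e-05 − 0.00150263) = 2.06605e-06.

S_2 ≈ 137.305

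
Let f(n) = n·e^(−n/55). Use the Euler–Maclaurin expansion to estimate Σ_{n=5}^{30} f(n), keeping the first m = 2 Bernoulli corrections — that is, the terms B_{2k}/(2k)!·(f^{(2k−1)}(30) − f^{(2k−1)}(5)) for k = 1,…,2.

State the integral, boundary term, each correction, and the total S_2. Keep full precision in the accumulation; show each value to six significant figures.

∫_5^30 x·e^(−x/55) dx evaluates to 303.704.
Boundary: ½(f(5) + f(30)) = ½(4.56550 + 17.3873) = 10.9764.
Running total after boundary: 314.680.
Order-1 term: 1/12 · (0.263445 − 0.830092) = -0.0472206.
Running total after k=1: 314.633.
Order-2 term: −1/720 · (0.000470281 − 0.000878113) = 5.66433e-07.

S_2 ≈ 314.633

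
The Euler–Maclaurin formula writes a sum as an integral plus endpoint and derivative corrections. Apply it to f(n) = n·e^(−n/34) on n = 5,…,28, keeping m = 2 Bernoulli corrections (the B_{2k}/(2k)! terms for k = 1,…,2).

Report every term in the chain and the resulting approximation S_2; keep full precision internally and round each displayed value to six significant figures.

S_2 ≈ 227.749

Integral: ∫_5^28 x·e^(−x/34) dx = 219.502.
Boundary: ½(f(5) + f(28)) = ½(4.31622 + 12.2886) = 8.30243.
Integral + boundary = 227.804.
Correction k=1: B_{2}/2! · (f^{(1)}(28) − f^{(1)}(5)) = 1/12 · (0.0774494 − 0.736296) = -0.0549039.
After k=1: 227.749.
Correction k=2: B_{4}/4! · (f^{(3)}(28) − f^{(3)}(5)) = −1/720 · (0.000826306 − 0.00213043) = 1.81129e-06.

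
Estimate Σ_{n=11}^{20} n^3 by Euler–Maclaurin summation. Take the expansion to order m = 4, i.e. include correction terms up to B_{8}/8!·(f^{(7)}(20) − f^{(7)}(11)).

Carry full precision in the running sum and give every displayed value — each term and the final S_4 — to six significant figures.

The integral term ∫_11^20 x^3 dx = 36339.8.
½[f(11) + f(20)] = ½[1331.00 + 8000.00] = 4665.50.
Running total after boundary: 41005.2.
k=1: B_{2}/(2)! × [f^{(1)}(20) − f^{(1)}(11)] = 1/12 × (1200.00 − 363.000) = 69.7500.
Partial sum through k=1: 41075.0.
k=2: B_{4}/(4)! × [f^{(3)}(20) − f^{(3)}(11)] = −1/720 × (6.00000 − 6.00000) = 0.00000.
Partial sum through k=2: 41075.0.
k=3: B_{6}/(6)! × [f^{(5)}(20) − f^{(5)}(11)] = 1/30240 × (0.00000 − 0.00000) = 0.00000.
Partial sum through k=3: 41075.0.
k=4: B_{8}/(8)! × [f^{(7)}(20) − f^{(7)}(11)] = −1/1209600 × (0.00000 − 0.00000) = 0.00000.

S_4 ≈ 41075.0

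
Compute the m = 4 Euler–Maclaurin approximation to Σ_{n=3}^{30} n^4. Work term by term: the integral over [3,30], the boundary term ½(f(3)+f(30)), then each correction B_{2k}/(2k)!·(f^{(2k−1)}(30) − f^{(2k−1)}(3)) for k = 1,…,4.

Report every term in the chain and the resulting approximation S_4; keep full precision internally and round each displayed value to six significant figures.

∫_3^30 x^4 dx evaluates to 4.85995e+06.
Endpoint term: (f(3) + f(30))/2 = (81.0000 + 810000)/2 = 405040.
Running total after boundary: 5.26499e+06.
Order-1 term: 1/12 · (108000 − 108.000) = 8991.00.
After k=1: 5.27398e+06.
Order-2 term: −1/720 · (720.000 − 72.0000) = -0.900000.
After k=2: 5.27398e+06.
Order-3 term: 1/30240 · (0.00000 − 0.00000) = 0.00000.
After k=3: 5.27398e+06.
Order-4 term: −1/1209600 · (0.00000 − 0.00000) = 0.00000.

S_4 ≈ 5.27398e+06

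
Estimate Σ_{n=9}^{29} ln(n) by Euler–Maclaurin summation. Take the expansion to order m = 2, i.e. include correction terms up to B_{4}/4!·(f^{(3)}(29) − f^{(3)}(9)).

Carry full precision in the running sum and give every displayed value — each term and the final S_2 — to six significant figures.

∫_9^29 ln(x) dx evaluates to 57.8766.
½[f(9) + f(29)] = ½[2.19722 + 3.36730] = 2.78226.
So far: 60.6588.
k=1: B_{2}/(2)! × [f^{(1)}(29) − f^{(1)}(9)] = 1/12 × (0.0344828 − 0.111111) = -0.00638570.
After k=1: 60.6524.
k=2: B_{4}/(4)! × [f^{(3)}(29) − f^{(3)}(9)] = −1/720 × (8.20042e-05 − 0.00274348) = 3.69650e-06.

S_2 ≈ 60.6524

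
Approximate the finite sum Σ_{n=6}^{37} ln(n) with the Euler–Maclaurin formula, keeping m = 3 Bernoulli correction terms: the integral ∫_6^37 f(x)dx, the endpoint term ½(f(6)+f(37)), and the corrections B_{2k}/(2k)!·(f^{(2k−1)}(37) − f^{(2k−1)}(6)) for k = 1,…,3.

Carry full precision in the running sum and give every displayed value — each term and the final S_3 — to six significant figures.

S_3 ≈ 94.5431

Integral: ∫_6^37 ln(x) dx = 91.8534.
Boundary: ½(f(6) + f(37)) = ½(1.79176 + 3.61092) = 2.70134.
Running total after boundary: 94.5547.
Correction k=1: B_{2}/2! · (f^{(1)}(37) − f^{(1)}(6)) = 1/12 · (0.0270270 − 0.166667) = -0.0116366.
Running total after k=1: 94.5431.
Correction k=2: B_{4}/4! · (f^{(3)}(37) − f^{(3)}(6)) = −1/720 · (3.94843e-05 − 0.00925926) = 1.28052e-05.
Running total after k=2: 94.5431.
Correction k=3: B_{6}/6! · (f^{(5)}(37) − f^{(5)}(6)) = 1/30240 · (3.46101e-07 − 0.00308642) = -1.02053e-07.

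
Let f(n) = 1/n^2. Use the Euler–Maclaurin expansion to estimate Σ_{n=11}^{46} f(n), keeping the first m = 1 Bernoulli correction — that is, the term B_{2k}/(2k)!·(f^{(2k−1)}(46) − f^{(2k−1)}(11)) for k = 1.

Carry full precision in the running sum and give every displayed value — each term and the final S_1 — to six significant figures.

S_1 ≈ 0.0736620

Integral: ∫_11^46 1/x^2 dx = 0.0691700.
Boundary: ½(f(11) + f(46)) = ½(0.00826446 + 0.000472590) = 0.00436853.
Running total after boundary: 0.0735385.
Correction k=1: B_{2}/2! · (f^{(1)}(46) − f^{(1)}(11)) = 1/12 · (-2.05474e-05 − (-0.00150263)) = 0.000123507.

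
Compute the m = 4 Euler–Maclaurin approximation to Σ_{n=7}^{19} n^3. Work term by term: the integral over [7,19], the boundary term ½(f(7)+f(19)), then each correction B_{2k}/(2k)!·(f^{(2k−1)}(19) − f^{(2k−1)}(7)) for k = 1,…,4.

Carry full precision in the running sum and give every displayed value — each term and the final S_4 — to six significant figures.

S_4 ≈ 35659.0

Integral: ∫_7^19 x^3 dx = 31980.0.
Endpoint term: (f(7) + f(19))/2 = (343.000 + 6859.00)/2 = 3601.00.
Running total after boundary: 35581.0.
Order-1 term: 1/12 · (1083.00 − 147.000) = 78.0000.
Running total after k=1: 35659.0.
Order-2 term: −1/720 · (6.00000 − 6.00000) = 0.00000.
Running total after k=2: 35659.0.
Order-3 term: 1/30240 · (0.00000 − 0.00000) = 0.00000.
Running total after k=3: 35659.0.
Order-4 term: −1/1209600 · (0.00000 − 0.00000) = 0.00000.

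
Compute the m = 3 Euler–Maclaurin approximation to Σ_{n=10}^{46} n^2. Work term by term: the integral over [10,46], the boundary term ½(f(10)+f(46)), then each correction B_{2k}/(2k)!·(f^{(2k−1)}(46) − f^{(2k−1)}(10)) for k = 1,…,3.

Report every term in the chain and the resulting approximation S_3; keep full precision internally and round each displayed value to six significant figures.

S_3 ≈ 33226.0

Integral: ∫_10^46 x^2 dx = 32112.0.
Endpoint term: (f(10) + f(46))/2 = (100.000 + 2116.00)/2 = 1108.00.
Integral + boundary = 33220.0.
Order-1 term: 1/12 · (92.0000 − 20.0000) = 6.00000.
After k=1: 33226.0.
Order-2 term: −1/720 · (0.00000 − 0.00000) = 0.00000.
After k=2: 33226.0.
Order-3 term: 1/30240 · (0.00000 − 0.00000) = 0.00000.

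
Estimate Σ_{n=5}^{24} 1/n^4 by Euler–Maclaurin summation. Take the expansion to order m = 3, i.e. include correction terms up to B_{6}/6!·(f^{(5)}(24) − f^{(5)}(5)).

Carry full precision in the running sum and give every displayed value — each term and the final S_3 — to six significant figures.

The integral term ∫_5^24 1/x^4 dx = 0.00264255.
Boundary: ½(f(5) + f(24)) = ½(0.00160000 + 3.01408e-06) = 0.000801507.
Running total after boundary: 0.00344406.
Correction k=1: B_{2}/2! · (f^{(1)}(24) − f^{(1)}(5)) = 1/12 · (-5.02347e-07 − (-0.00128000)) = 0.000106625.
Partial sum through k=1: 0.00355069.
Correction k=2: B_{4}/4! · (f^{(3)}(24) − f^{(3)}(5)) = −1/720 · (-2.61639e-08 − (-0.00153600)) = -2.13330e-06.
Partial sum through k=2: 0.00354855.
Correction k=3: B_{6}/6! · (f^{(5)}(24) − f^{(5)}(5)) = 1/30240 · (-2.54371e-09 − (-0.00344064)) = 1.13778e-07.

S_3 ≈ 0.00354867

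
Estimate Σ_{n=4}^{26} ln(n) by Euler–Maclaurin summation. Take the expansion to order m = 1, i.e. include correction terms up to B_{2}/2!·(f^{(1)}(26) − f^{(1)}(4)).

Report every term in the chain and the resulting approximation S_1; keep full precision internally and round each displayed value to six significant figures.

The integral term ∫_4^26 ln(x) dx = 57.1653.
Boundary: ½(f(4) + f(26)) = ½(1.38629 + 3.25810) = 2.32220.
Running total after boundary: 59.4875.
k=1: B_{2}/(2)! × [f^{(1)}(26) − f^{(1)}(4)] = 1/12 × (0.0384615 − 0.250000) = -0.0176282.

S_1 ≈ 59.4699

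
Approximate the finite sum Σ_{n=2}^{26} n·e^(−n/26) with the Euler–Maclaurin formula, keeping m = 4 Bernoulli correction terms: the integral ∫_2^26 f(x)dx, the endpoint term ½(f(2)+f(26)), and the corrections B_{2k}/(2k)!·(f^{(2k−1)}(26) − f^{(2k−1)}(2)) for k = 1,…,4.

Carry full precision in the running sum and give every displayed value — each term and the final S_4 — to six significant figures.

S_4 ≈ 182.364

∫_2^26 x·e^(−x/26) dx evaluates to 176.727.
½[f(2) + f(26)] = ½[1.85192 + 9.56487] = 5.70839.
Running total after boundary: 182.435.
Correction k=1: B_{2}/2! · (f^{(1)}(26) − f^{(1)}(2)) = 1/12 · (0.00000 − 0.854733) = -0.0712278.
After k=1: 182.364.
Correction k=2: B_{4}/4! · (f^{(3)}(26) − f^{(3)}(2)) = −1/720 · (0.00108840 − 0.00400393) = 4.04934e-06.
After k=2: 182.364.
Correction k=3: B_{6}/6! · (f^{(5)}(26) − f^{(5)}(2)) = 1/30240 · (3.22012e-06 − 9.97553e-06) = -2.23393e-10.
After k=3: 182.364.
Correction k=4: B_{8}/8! · (f^{(7)}(26) − f^{(7)}(2)) = −1/1209600 · (7.14524e-09 − 2.07516e-08) = 1.12487e-14.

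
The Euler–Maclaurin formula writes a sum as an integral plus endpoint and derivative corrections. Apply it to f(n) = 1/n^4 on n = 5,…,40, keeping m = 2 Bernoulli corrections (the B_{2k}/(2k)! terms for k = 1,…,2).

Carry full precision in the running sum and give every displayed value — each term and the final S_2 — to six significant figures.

Integral: ∫_5^40 1/x^4 dx = 0.00266146.
½[f(5) + f(40)] = ½[0.00160000 + 3.90625e-07] = 0.000800195.
Running total after boundary: 0.00346165.
Order-1 term: 1/12 · (-3.90625e-08 − (-0.00128000)) = 0.000106663.
After k=1: 0.00356832.
Order-2 term: −1/720 · (-7.32422e-10 − (-0.00153600)) = -2.13333e-06.

S_2 ≈ 0.00356618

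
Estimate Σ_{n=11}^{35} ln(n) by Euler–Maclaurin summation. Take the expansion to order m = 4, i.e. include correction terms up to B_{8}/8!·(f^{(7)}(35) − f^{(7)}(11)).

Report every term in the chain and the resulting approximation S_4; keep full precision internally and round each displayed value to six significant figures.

Integral: ∫_11^35 ln(x) dx = 74.0603.
½[f(11) + f(35)] = ½[2.39790 + 3.55535] = 2.97662.
So far: 77.0370.
k=1: B_{2}/(2)! × [f^{(1)}(35) − f^{(1)}(11)] = 1/12 × (0.0285714 − 0.0909091) = -0.00519481.
Partial sum through k=1: 77.0318.
k=2: B_{4}/(4)! × [f^{(3)}(35) − f^{(3)}(11)] = −1/720 × (4.66472e-05 − 0.00150263) = 2.02220e-06.
Partial sum through k=2: 77.0318.
k=3: B_{6}/(6)! × [f^{(5)}(35) − f^{(5)}(11)] = 1/30240 × (4.56952e-07 − 0.000149021) = -4.91284e-09.
Partial sum through k=3: 77.0318.
k=4: B_{8}/(8)! × [f^{(7)}(35) − f^{(7)}(11)] = −1/1209600 × (1.11907e-08 − 3.69474e-05) = 3.05359e-11.

S_4 ≈ 77.0318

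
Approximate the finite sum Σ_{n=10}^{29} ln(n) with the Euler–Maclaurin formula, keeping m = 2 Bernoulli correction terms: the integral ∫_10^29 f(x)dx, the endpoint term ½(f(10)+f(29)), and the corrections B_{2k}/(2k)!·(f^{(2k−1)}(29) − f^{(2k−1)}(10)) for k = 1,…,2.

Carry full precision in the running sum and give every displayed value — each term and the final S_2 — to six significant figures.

S_2 ≈ 58.4552

Integral: ∫_10^29 ln(x) dx = 55.6257.
Endpoint term: (f(10) + f(29))/2 = (2.30259 + 3.36730)/2 = 2.83494.
Integral + boundary = 58.4607.
k=1: B_{2}/(2)! × [f^{(1)}(29) − f^{(1)}(10)] = 1/12 × (0.0344828 − 0.100000) = -0.00545977.
Running total after k=1: 58.4552.
k=2: B_{4}/(4)! × [f^{(3)}(29) − f^{(3)}(10)] = −1/720 × (8.20042e-05 − 0.00200000) = 2.66388e-06.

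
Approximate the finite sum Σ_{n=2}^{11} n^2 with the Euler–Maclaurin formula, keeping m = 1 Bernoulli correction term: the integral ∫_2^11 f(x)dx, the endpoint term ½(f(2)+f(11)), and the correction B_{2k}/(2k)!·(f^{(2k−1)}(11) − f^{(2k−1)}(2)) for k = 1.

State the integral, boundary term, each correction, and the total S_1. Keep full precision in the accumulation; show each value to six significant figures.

∫_2^11 x^2 dx evaluates to 441.000.
½[f(2) + f(11)] = ½[4.00000 + 121.000] = 62.5000.
So far: 503.500.
k=1: B_{2}/(2)! × [f^{(1)}(11) − f^{(1)}(2)] = 1/12 × (22.0000 − 4.00000) = 1.50000.

S_1 ≈ 505.000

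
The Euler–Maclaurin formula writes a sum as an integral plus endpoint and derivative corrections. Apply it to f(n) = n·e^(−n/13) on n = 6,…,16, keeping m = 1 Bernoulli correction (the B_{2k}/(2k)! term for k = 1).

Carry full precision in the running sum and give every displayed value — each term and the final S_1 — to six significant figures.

S_1 ≈ 49.7714

∫_6^16 x·e^(−x/13) dx evaluates to 45.5778.
½[f(6) + f(16)] = ½[3.78188 + 4.67309] = 4.22748.
Integral + boundary = 49.8053.
k=1: B_{2}/(2)! × [f^{(1)}(16) − f^{(1)}(6)] = 1/12 × (-0.0674003 − 0.339399) = -0.0339000.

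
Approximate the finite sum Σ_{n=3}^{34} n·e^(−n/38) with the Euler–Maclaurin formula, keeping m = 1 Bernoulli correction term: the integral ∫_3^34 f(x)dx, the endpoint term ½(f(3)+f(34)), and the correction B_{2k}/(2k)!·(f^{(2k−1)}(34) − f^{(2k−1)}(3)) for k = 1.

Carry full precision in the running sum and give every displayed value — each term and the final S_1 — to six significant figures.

∫_3^34 x·e^(−x/38) dx evaluates to 321.485.
Endpoint term: (f(3) + f(34))/2 = (2.77227 + 13.8963)/2 = 8.33429.
So far: 329.820.
k=1: B_{2}/(2)! × [f^{(1)}(34) − f^{(1)}(3)] = 1/12 × (0.0430226 − 0.851134) = -0.0673426.

S_1 ≈ 329.752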